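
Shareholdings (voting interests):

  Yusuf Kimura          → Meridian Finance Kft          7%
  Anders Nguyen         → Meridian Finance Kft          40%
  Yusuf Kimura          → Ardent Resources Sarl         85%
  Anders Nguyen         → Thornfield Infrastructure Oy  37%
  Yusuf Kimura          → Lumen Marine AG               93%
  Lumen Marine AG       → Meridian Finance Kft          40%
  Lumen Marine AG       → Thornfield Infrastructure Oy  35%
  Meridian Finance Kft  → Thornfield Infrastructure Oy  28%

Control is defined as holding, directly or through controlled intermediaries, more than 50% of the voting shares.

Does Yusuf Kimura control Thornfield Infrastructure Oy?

Yusuf holds 93% of Lumen, so Yusuf controls Lumen.
Yusuf holds 85% of Ardent, so Yusuf controls Ardent.
In Thornfield, Yusuf's side holds only 35%, not > 50%.
So Yusuf does not control Thornfield.

No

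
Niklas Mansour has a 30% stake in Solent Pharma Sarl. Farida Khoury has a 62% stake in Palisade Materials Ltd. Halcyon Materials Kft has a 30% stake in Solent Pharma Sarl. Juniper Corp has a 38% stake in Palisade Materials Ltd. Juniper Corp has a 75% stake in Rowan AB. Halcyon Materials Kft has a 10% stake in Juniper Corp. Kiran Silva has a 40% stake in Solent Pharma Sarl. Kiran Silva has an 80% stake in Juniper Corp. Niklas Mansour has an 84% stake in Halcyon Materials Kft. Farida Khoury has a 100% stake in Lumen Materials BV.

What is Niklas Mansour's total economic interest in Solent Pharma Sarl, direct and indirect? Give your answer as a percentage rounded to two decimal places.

55.20%

Niklas reaches Solent along 2 paths.
Via Halcyon: 84% × 30% = 25.2%.
Direct stake: 30% = 30%.
Total: 25.2% + 30% = 55.2%.
Rounded: 55.20%.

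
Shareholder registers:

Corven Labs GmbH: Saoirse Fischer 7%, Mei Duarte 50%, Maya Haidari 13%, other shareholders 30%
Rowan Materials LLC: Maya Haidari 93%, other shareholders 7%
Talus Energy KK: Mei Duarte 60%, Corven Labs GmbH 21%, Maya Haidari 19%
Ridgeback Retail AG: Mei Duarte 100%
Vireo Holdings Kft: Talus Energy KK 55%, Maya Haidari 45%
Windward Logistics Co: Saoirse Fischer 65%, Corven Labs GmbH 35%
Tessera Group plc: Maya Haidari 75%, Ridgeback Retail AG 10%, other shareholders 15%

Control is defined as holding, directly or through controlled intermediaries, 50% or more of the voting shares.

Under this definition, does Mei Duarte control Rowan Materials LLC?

No

Mei holds 50% of Corven, so Mei controls Corven.
Mei and Corven together hold 60% + 21% = 81% of Talus, so Mei controls Talus.
Mei holds 100% of Ridgeback, so Mei controls Ridgeback.
Talus holds 55% of Vireo, so Mei controls Vireo.
Neither Mei nor any entity Mei controls holds any voting interest in Rowan.
So Mei does not control Rowan.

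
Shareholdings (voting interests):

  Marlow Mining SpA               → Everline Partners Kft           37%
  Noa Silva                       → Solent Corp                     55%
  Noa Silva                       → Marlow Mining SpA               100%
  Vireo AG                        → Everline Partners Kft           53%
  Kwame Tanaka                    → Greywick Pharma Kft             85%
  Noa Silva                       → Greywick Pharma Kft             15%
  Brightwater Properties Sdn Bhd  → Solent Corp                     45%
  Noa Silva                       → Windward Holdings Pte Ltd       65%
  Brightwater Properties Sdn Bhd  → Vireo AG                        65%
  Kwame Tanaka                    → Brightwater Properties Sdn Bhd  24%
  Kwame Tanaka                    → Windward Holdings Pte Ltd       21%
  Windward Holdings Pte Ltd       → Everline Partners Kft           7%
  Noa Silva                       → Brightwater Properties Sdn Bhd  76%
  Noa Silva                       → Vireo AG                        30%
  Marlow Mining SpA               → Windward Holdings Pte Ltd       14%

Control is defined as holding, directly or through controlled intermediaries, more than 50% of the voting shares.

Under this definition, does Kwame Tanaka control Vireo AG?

Kwame holds 85% of Greywick, so Kwame controls Greywick.
Neither Kwame nor any entity Kwame controls holds any voting interest in Vireo.
So Kwame does not control Vireo.

No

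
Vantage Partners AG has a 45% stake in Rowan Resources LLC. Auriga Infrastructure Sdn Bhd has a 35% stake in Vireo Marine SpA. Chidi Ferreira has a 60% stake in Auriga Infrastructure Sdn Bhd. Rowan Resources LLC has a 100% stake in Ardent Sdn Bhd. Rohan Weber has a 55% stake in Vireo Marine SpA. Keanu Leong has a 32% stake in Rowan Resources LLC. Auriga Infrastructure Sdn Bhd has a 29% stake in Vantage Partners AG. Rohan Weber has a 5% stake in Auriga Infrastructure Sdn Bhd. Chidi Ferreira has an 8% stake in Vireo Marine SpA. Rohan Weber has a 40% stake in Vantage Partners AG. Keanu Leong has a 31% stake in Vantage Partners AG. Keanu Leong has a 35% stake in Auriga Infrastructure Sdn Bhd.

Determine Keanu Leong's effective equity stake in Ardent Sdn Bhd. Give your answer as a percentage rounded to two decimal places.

Keanu reaches Ardent along 3 paths.
Via Auriga → Vantage → Rowan: 35% × 29% × 45% × 100% = 4.5675%.
Via Vantage → Rowan: 31% × 45% × 100% = 13.95%.
Via Rowan: 32% × 100% = 32%.
Total: 4.5675% + 13.95% + 32% = 50.5175%.
Rounded: 50.52%.

50.52%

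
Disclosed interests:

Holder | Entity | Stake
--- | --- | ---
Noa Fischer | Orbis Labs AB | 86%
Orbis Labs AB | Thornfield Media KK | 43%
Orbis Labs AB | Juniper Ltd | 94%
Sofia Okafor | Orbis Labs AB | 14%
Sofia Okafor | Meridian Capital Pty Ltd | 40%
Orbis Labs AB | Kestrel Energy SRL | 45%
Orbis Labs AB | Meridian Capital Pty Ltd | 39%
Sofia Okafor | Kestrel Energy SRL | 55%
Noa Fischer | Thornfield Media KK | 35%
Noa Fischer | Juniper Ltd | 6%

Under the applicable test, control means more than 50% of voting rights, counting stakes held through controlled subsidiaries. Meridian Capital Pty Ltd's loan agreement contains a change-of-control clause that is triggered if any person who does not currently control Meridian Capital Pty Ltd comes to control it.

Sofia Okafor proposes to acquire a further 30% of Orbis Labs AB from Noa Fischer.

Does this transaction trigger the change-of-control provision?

No

The purchase adds only to Sofia's holdings (Noa's stake shrinks), so Sofia is the only person who could newly come to control Meridian.
Sofia holds 55% of Kestrel, so Sofia controls Kestrel.
In Meridian, Sofia's side holds only 40%, not > 50%.
So before the transaction, Sofia does not control Meridian.
After the purchase, Sofia's direct stake in Orbis rises to 14% + 30% = 44%, and Noa's stake falls to 56%.
Sofia's side now holds 44% of Orbis, not > 50%, so Sofia still does not control Orbis.
After the transaction, Sofia's side holds 40% of Meridian, not > 50%, so Sofia still does not control Meridian.
No new person acquires control, so the clause is not triggered.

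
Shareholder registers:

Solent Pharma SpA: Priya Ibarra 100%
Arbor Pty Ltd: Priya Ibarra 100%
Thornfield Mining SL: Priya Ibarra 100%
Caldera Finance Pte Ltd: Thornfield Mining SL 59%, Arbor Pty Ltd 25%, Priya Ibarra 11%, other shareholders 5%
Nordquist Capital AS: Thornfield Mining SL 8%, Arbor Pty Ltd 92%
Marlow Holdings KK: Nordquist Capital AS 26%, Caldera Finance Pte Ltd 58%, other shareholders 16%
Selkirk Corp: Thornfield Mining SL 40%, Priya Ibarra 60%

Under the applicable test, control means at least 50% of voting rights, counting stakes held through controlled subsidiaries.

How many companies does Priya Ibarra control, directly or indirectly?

7

Priya holds 100% of Solent, so Priya controls Solent.
Priya holds 100% of Arbor, so Priya controls Arbor.
Priya holds 100% of Thornfield, so Priya controls Thornfield.
Thornfield and Arbor and Priya together hold 59% + 25% + 11% = 95% of Caldera, so Priya controls Caldera.
Thornfield and Arbor together hold 8% + 92% = 100% of Nordquist, so Priya controls Nordquist.
Nordquist and Caldera together hold 26% + 58% = 84% of Marlow, so Priya controls Marlow.
Thornfield and Priya together hold 40% + 60% = 100% of Selkirk, so Priya controls Selkirk.
Priya controls 7 companies.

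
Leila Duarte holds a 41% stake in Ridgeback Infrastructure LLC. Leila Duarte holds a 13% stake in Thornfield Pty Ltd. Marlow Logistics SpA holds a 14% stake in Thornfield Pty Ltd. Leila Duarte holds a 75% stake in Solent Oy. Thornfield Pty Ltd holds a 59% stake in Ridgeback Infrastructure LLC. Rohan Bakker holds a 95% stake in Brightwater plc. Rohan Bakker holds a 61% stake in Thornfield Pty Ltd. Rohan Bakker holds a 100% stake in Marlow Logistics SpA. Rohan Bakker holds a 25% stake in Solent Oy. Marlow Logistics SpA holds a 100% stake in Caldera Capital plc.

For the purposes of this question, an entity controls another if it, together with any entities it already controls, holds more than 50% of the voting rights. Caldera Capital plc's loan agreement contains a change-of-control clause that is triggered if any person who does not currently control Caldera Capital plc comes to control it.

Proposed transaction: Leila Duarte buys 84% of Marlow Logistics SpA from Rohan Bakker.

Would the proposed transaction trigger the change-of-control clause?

Yes

The purchase adds only to Leila's holdings (Rohan's stake shrinks), so Leila is the only person who could newly come to control Caldera.
Leila holds 75% of Solent, so Leila controls Solent.
Neither Leila nor any entity Leila controls holds any voting interest in Caldera.
So before the transaction, Leila does not control Caldera.
After the purchase, Leila holds 84% of Marlow directly, and Rohan's stake falls to 16%.
Leila holds 84% of Marlow, so Leila controls Marlow.
Marlow holds 100% of Caldera, so Leila controls Caldera.
Leila did not control Caldera before and does after, so the clause is triggered.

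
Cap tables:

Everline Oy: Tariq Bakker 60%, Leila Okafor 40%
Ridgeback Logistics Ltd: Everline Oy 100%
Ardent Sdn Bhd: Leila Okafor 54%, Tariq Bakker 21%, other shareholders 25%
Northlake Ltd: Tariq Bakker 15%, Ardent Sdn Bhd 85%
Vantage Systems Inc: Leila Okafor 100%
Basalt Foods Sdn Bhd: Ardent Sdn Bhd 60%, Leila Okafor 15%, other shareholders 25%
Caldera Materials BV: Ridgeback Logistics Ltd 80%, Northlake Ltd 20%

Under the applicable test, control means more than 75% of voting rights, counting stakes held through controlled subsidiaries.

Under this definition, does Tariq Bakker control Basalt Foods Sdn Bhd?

Tariq's largest direct stake is 60% in Everline, which does not meet the threshold, so Tariq controls no company.
Neither Tariq nor any entity Tariq controls holds any voting interest in Basalt.
So Tariq does not control Basalt.

No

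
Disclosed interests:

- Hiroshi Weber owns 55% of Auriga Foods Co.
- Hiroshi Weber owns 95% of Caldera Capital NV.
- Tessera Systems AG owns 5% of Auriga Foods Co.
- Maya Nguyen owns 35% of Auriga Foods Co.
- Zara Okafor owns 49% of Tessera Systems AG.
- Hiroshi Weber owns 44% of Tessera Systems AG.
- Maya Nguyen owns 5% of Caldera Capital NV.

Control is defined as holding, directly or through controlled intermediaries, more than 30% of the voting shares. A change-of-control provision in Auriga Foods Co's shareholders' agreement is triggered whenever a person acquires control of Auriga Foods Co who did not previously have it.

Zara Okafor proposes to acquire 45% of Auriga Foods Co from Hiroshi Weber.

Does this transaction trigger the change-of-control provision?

Yes

The purchase adds only to Zara's holdings (Hiroshi's stake shrinks), so Zara is the only person who could newly come to control Auriga.
Zara holds 49% of Tessera, so Zara controls Tessera.
In Auriga, Zara's side holds only 5%, not > 30%.
So before the transaction, Zara does not control Auriga.
After the purchase, Zara holds 45% of Auriga directly, and Hiroshi's stake falls to 10%.
Tessera and Zara together hold 5% + 45% = 50% of Auriga, so Zara controls Auriga.
Zara did not control Auriga before and does after, so the clause is triggered.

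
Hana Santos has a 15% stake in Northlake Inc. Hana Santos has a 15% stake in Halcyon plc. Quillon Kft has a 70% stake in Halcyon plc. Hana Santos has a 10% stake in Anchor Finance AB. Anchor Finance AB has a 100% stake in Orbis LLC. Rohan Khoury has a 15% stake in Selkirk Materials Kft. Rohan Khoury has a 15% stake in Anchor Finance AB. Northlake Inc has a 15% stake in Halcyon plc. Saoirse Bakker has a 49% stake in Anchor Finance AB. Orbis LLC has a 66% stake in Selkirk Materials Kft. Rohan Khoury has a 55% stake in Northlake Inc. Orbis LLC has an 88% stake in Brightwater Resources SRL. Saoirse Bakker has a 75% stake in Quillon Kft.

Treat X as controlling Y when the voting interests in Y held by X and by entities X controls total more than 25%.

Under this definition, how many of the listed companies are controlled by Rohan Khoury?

1

Rohan holds 55% of Northlake, so Rohan controls Northlake.
No other company's threshold is met.
Rohan controls 1 company.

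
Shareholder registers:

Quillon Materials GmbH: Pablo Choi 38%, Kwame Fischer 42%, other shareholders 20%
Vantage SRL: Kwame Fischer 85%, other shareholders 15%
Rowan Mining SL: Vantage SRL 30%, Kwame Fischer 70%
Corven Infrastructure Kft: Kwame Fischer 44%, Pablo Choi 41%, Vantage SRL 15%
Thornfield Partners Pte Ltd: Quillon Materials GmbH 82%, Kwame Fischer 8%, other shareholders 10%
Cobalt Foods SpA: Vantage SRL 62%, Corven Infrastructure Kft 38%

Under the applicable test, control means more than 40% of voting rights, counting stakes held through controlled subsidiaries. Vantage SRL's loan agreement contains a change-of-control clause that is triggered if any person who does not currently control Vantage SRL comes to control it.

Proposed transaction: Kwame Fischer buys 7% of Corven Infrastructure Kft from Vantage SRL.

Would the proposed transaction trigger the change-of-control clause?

The purchase adds only to Kwame's holdings (Vantage's stake shrinks), so Kwame is the only person who could newly come to control Vantage.
Kwame holds 85% of Vantage, so Kwame controls Vantage.
So Kwame already controls Vantage before the transaction.
After the purchase, Kwame's direct stake in Corven rises to 44% + 7% = 51%, and Vantage's stake falls to 8%.
Kwame controlled Vantage already, so this is not a new person acquiring control; every other person's position is unchanged or reduced.
No new person acquires control, so the clause is not triggered.

No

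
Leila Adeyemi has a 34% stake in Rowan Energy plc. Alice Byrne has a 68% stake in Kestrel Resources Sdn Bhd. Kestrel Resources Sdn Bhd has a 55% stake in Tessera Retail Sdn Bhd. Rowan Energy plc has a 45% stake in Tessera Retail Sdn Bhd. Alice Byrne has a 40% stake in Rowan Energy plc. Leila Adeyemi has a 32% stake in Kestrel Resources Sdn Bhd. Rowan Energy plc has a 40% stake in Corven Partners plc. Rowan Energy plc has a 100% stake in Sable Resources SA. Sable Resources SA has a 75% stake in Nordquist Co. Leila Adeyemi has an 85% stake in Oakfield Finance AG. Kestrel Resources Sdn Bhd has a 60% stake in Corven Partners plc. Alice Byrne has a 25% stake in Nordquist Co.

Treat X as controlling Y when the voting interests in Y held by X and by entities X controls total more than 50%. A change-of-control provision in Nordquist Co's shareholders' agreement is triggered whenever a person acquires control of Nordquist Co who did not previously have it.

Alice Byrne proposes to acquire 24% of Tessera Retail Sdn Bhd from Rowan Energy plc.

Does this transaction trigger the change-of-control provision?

No

The purchase adds only to Alice's holdings (Rowan's stake shrinks), so Alice is the only person who could newly come to control Nordquist.
Alice holds 68% of Kestrel, so Alice controls Kestrel.
Kestrel holds 60% of Corven, so Alice controls Corven.
Kestrel holds 55% of Tessera, so Alice controls Tessera.
In Nordquist, Alice's side holds only 25%, not > 50%.
So before the transaction, Alice does not control Nordquist.
After the purchase, Alice holds 24% of Tessera directly, and Rowan's stake falls to 21%.
Kestrel and Alice together hold 55% + 24% = 79% of Tessera, so Alice controls Tessera.
After the transaction, Alice's side holds 25% of Nordquist, not > 50%, so Alice still does not control Nordquist.
No new person acquires control, so the clause is not triggered.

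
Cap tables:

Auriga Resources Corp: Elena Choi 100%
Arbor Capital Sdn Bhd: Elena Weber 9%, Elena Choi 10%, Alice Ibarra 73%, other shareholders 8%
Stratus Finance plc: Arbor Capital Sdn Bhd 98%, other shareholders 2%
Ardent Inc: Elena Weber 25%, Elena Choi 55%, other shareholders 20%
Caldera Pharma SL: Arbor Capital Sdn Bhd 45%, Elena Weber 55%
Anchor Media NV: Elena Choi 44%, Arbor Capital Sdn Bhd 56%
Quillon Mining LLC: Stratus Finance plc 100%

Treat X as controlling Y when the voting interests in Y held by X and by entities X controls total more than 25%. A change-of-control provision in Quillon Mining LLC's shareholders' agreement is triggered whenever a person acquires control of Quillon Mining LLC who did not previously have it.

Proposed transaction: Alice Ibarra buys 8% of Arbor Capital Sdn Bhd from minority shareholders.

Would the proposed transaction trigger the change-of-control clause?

The purchase changes only Alice's holdings, so Alice is the only person who could newly come to control Quillon.
Alice holds 73% of Arbor, so Alice controls Arbor.
Arbor holds 98% of Stratus, so Alice controls Stratus.
Stratus holds 100% of Quillon, so Alice controls Quillon.
So Alice already controls Quillon before the transaction.
After the purchase, Alice's direct stake in Arbor rises to 73% + 8% = 81%.
Alice controlled Quillon already, so this is not a new person acquiring control; every other person's position is unchanged or reduced.
No new person acquires control, so the clause is not triggered.

No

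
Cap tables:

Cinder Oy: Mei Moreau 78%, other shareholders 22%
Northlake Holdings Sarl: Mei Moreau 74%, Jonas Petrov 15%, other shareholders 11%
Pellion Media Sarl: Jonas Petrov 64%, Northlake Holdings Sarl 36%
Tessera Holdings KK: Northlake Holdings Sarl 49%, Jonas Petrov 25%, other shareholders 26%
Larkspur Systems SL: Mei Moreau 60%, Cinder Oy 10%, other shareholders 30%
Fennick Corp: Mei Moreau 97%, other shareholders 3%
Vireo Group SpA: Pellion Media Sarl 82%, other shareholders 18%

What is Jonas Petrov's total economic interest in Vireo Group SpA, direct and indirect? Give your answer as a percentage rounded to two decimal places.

Jonas reaches Vireo along 2 paths.
Via Pellion: 64% × 82% = 52.48%.
Via Northlake → Pellion: 15% × 36% × 82% = 4.428%.
Total: 52.48% + 4.428% = 56.908%.
Rounded: 56.91%.

56.91%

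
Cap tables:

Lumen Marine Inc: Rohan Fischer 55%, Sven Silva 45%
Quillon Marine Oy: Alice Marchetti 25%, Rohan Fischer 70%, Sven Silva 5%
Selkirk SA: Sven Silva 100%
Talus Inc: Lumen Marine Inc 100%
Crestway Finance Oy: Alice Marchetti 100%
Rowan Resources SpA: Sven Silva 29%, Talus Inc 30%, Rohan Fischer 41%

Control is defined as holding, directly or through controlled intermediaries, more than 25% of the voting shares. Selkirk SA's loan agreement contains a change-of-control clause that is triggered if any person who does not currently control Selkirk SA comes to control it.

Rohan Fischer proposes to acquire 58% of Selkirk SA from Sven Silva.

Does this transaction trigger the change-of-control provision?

The purchase adds only to Rohan's holdings (Sven's stake shrinks), so Rohan is the only person who could newly come to control Selkirk.
Rohan holds 55% of Lumen, so Rohan controls Lumen.
Rohan holds 70% of Quillon, so Rohan controls Quillon.
Lumen holds 100% of Talus, so Rohan controls Talus.
Talus and Rohan together hold 30% + 41% = 71% of Rowan, so Rohan controls Rowan.
Neither Rohan nor any entity Rohan controls holds any voting interest in Selkirk.
So before the transaction, Rohan does not control Selkirk.
After the purchase, Rohan holds 58% of Selkirk directly, and Sven's stake falls to 42%.
Rohan holds 58% of Selkirk, so Rohan controls Selkirk.
Rohan did not control Selkirk before and does after, so the clause is triggered.

Yes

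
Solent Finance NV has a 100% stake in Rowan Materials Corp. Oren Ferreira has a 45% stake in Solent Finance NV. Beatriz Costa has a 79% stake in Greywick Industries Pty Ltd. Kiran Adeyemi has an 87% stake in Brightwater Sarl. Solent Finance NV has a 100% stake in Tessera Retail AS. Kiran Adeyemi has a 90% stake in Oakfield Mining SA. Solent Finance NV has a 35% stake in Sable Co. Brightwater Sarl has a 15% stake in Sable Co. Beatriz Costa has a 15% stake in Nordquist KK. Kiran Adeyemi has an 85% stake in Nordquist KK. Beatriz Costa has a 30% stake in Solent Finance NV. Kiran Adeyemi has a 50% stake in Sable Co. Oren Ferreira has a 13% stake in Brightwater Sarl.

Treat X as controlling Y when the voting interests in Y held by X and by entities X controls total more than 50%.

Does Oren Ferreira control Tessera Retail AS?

No

Oren's largest direct stake is 45% in Solent, which does not meet the threshold, so Oren controls no company.
Neither Oren nor any entity Oren controls holds any voting interest in Tessera.
So Oren does not control Tessera.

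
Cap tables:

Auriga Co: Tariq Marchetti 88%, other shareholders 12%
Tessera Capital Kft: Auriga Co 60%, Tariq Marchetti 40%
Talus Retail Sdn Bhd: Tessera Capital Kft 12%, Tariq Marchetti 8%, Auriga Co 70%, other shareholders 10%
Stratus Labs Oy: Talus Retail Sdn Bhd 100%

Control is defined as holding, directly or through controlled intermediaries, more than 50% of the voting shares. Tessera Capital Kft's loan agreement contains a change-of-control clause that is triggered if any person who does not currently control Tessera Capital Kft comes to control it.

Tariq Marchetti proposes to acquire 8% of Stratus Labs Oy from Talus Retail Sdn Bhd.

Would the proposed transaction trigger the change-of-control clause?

The purchase adds only to Tariq's holdings (Talus's stake shrinks), so Tariq is the only person who could newly come to control Tessera.
Tariq holds 88% of Auriga, so Tariq controls Auriga.
Auriga and Tariq together hold 60% + 40% = 100% of Tessera, so Tariq controls Tessera.
So Tariq already controls Tessera before the transaction.
After the purchase, Tariq holds 8% of Stratus directly, and Talus's stake falls to 92%.
Tariq controlled Tessera already, so this is not a new person acquiring control; every other person's position is unchanged or reduced.
No new person acquires control, so the clause is not triggered.

No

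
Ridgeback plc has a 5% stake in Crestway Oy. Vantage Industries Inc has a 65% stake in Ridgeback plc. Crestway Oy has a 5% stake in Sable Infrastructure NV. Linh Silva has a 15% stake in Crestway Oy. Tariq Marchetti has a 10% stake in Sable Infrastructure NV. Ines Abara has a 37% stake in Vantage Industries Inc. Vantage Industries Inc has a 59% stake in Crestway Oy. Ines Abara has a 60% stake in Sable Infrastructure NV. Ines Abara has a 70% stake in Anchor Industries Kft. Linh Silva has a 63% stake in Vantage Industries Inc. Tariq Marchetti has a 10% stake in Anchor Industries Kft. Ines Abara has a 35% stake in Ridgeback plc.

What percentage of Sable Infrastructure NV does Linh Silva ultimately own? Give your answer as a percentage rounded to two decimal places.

Linh reaches Sable along 3 paths.
Via Crestway: 15% × 5% = 0.75%.
Via Vantage → Crestway: 63% × 59% × 5% = 1.8585%.
Via Vantage → Ridgeback → Crestway: 63% × 65% × 5% × 5% = 0.102375%.
Total: 0.75% + 1.8585% + 0.102375% = 2.710875%.
Rounded: 2.71%.

2.71%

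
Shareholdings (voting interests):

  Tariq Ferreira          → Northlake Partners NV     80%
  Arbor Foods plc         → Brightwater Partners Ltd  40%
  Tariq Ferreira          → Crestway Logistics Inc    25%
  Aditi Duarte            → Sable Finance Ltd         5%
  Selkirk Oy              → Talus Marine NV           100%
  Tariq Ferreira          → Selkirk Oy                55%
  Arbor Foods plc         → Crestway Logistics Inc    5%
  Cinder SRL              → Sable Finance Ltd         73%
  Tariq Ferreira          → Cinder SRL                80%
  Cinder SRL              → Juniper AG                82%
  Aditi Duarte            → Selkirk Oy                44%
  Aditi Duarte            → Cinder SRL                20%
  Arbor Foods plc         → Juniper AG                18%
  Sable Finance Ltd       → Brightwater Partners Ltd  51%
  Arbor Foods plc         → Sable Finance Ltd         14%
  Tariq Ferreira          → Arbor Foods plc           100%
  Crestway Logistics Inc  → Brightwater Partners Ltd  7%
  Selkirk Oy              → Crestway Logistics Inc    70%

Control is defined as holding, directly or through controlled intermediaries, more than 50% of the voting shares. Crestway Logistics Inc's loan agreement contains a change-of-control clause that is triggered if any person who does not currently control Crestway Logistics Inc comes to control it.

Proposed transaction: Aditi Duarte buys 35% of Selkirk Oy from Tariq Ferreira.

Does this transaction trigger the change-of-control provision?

The purchase adds only to Aditi's holdings (Tariq's stake shrinks), so Aditi is the only person who could newly come to control Crestway.
Aditi's largest direct stake is 44% in Selkirk, which does not meet the threshold, so Aditi controls no company.
Neither Aditi nor any entity Aditi controls holds any voting interest in Crestway.
So before the transaction, Aditi does not control Crestway.
After the purchase, Aditi's direct stake in Selkirk rises to 44% + 35% = 79%, and Tariq's stake falls to 20%.
Aditi holds 79% of Selkirk, so Aditi controls Selkirk.
Selkirk holds 70% of Crestway, so Aditi controls Crestway.
Aditi did not control Crestway before and does after, so the clause is triggered.

Yes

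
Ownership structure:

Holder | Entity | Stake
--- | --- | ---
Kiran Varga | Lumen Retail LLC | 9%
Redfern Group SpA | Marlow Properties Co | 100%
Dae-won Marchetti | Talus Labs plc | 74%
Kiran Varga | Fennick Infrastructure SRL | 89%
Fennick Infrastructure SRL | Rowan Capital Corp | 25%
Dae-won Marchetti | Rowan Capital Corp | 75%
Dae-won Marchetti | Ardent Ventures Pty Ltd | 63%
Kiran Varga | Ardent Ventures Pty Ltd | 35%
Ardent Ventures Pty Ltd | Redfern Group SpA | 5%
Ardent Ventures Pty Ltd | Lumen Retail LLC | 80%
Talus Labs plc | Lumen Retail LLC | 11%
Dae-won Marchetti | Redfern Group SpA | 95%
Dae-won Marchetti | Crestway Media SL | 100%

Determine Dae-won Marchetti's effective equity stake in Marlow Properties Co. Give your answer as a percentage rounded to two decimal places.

98.15%

Dae-won reaches Marlow along 2 paths.
Via Ardent → Redfern: 63% × 5% × 100% = 3.15%.
Via Redfern: 95% × 100% = 95%.
Total: 3.15% + 95% = 98.15%.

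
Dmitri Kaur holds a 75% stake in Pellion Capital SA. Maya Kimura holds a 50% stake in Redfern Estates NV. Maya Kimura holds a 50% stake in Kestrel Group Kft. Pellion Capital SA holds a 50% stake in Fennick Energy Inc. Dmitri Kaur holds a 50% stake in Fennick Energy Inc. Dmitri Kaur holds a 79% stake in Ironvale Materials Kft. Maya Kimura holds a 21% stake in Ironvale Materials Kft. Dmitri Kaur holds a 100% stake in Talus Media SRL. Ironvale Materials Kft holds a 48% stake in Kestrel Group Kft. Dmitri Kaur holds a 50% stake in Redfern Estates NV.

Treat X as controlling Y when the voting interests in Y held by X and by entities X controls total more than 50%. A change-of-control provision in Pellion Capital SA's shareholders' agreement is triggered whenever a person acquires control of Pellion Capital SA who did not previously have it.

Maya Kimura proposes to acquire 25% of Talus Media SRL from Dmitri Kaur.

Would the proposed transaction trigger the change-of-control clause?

The purchase adds only to Maya's holdings (Dmitri's stake shrinks), so Maya is the only person who could newly come to control Pellion.
Maya's largest direct stake is 50% in Redfern, which does not meet the threshold, so Maya controls no company.
Neither Maya nor any entity Maya controls holds any voting interest in Pellion.
So before the transaction, Maya does not control Pellion.
After the purchase, Maya holds 25% of Talus directly, and Dmitri's stake falls to 75%.
Maya's side now holds 25% of Talus, not > 50%, so Maya still does not control Talus.
After the transaction, neither Maya nor any entity Maya controls holds a voting interest in Pellion, so Maya still does not control it.
No new person acquires control, so the clause is not triggered.

No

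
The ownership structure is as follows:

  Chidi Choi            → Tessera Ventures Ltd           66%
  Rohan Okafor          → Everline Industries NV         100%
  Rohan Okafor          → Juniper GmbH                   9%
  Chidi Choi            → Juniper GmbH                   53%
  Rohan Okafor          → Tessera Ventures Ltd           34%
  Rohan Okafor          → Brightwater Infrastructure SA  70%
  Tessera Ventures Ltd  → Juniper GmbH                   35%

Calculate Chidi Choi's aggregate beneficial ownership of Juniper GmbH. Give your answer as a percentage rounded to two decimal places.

Chidi reaches Juniper along 2 paths.
Direct stake: 53% = 53%.
Via Tessera: 66% × 35% = 23.1%.
Total: 53% + 23.1% = 76.1%.
Rounded: 76.10%.

76.10%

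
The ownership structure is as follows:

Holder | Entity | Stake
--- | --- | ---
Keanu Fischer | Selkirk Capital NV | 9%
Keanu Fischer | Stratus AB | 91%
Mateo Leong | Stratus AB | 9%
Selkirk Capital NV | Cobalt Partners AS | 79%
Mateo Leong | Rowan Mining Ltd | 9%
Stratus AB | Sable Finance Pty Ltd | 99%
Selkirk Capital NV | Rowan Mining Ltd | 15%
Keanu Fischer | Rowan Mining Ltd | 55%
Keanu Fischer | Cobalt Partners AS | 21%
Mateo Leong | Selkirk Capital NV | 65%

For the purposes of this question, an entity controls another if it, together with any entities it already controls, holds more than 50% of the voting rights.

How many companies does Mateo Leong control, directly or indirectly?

2

Mateo holds 65% of Selkirk, so Mateo controls Selkirk.
Selkirk holds 79% of Cobalt, so Mateo controls Cobalt.
No other company's threshold is met.
Mateo controls 2 companies.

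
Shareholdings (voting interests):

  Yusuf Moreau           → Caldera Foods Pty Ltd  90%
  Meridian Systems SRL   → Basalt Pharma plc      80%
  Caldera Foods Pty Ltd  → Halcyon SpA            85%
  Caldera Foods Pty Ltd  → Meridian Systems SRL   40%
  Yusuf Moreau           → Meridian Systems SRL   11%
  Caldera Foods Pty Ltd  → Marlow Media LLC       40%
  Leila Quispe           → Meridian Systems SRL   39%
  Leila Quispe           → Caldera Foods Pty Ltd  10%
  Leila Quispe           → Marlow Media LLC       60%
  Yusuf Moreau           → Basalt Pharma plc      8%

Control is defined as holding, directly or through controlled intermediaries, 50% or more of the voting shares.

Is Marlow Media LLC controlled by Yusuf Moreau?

No

Yusuf holds 90% of Caldera, so Yusuf controls Caldera.
Caldera and Yusuf together hold 40% + 11% = 51% of Meridian, so Yusuf controls Meridian.
Yusuf and Meridian together hold 8% + 80% = 88% of Basalt, so Yusuf controls Basalt.
Caldera holds 85% of Halcyon, so Yusuf controls Halcyon.
In Marlow, Yusuf's side holds only 40%, not ≥ 50%.
So Yusuf does not control Marlow.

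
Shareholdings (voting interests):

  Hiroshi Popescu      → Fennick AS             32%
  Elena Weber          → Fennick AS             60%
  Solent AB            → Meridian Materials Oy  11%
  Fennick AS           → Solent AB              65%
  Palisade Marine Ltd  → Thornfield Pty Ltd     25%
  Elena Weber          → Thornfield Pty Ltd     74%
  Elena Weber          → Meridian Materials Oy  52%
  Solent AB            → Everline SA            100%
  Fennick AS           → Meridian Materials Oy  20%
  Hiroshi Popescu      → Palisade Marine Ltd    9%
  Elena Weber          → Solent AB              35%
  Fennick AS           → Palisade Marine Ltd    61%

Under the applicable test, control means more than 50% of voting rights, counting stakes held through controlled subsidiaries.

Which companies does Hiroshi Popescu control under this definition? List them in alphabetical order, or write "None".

None

Hiroshi's largest direct stake is 32% in Fennick, which does not meet the threshold.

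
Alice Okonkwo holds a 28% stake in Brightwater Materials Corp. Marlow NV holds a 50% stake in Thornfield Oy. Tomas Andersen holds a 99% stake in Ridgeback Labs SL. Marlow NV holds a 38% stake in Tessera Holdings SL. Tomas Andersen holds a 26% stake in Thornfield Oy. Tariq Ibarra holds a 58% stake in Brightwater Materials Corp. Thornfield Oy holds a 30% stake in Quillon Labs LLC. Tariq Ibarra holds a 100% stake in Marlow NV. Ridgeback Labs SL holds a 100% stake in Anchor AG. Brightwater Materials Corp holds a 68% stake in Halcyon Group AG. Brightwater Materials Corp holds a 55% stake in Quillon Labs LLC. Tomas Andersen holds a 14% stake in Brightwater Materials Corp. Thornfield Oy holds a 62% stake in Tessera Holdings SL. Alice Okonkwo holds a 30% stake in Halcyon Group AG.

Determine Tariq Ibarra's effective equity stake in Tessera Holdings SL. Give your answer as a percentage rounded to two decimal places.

69.00%

Tariq reaches Tessera along 2 paths.
Via Marlow: 100% × 38% = 38%.
Via Marlow → Thornfield: 100% × 50% × 62% = 31%.
Total: 38% + 31% = 69%.
Rounded: 69.00%.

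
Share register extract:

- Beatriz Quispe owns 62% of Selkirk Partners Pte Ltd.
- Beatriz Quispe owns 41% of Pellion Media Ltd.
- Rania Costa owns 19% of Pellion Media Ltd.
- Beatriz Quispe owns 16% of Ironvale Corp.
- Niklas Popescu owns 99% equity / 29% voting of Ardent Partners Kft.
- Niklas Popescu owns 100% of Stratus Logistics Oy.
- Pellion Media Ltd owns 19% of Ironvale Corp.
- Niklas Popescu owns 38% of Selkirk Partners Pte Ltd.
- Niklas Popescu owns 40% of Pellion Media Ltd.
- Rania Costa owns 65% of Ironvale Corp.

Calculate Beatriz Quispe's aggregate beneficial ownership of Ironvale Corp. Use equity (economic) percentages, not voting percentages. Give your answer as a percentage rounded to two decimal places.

Beatriz reaches Ironvale along 2 paths.
Via Pellion: 41% × 19% = 7.79%.
Direct stake: 16% = 16%.
Total: 7.79% + 16% = 23.79%.

23.79%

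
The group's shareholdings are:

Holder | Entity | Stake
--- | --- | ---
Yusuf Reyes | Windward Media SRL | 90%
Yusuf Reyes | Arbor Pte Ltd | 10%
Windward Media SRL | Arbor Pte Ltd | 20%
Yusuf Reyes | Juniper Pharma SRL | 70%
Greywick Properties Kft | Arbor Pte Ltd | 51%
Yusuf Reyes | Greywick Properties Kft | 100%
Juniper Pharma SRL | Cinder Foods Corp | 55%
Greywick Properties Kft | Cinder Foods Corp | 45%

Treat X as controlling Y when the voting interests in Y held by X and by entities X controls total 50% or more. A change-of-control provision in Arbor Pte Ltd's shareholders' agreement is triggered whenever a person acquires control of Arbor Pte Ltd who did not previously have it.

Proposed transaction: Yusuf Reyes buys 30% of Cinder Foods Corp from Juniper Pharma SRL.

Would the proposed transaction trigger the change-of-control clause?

No

The purchase adds only to Yusuf's holdings (Juniper's stake shrinks), so Yusuf is the only person who could newly come to control Arbor.
Yusuf holds 90% of Windward, so Yusuf controls Windward.
Yusuf holds 100% of Greywick, so Yusuf controls Greywick.
Windward and Yusuf and Greywick together hold 20% + 10% + 51% = 81% of Arbor, so Yusuf controls Arbor.
So Yusuf already controls Arbor before the transaction.
After the purchase, Yusuf holds 30% of Cinder directly, and Juniper's stake falls to 25%.
Yusuf controlled Arbor already, so this is not a new person acquiring control; every other person's position is unchanged or reduced.
No new person acquires control, so the clause is not triggered.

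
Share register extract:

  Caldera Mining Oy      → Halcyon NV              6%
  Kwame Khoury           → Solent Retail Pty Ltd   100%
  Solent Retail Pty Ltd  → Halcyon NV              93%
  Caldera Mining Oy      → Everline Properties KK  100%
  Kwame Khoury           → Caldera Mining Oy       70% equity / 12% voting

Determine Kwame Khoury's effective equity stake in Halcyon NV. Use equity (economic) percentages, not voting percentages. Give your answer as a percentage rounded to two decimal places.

Kwame reaches Halcyon along 2 paths.
Via Solent: 100% × 93% = 93%.
Via Caldera: 70% × 6% = 4.2%.
Total: 93% + 4.2% = 97.2%.
Rounded: 97.20%.

97.20%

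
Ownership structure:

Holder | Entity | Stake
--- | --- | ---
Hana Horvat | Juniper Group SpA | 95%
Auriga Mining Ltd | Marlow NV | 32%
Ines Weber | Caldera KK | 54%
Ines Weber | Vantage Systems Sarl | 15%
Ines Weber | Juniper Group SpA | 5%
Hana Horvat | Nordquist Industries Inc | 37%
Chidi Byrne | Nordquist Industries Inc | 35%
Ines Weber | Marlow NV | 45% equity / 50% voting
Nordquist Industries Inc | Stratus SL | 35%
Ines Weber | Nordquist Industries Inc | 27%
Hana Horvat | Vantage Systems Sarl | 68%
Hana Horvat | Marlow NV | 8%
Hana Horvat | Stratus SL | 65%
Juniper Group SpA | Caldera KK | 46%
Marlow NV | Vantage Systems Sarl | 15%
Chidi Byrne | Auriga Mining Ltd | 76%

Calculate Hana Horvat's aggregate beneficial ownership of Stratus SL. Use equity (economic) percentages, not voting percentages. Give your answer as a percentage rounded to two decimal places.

Hana reaches Stratus along 2 paths.
Via Nordquist: 37% × 35% = 12.95%.
Direct stake: 65% = 65%.
Total: 12.95% + 65% = 77.95%.

77.95%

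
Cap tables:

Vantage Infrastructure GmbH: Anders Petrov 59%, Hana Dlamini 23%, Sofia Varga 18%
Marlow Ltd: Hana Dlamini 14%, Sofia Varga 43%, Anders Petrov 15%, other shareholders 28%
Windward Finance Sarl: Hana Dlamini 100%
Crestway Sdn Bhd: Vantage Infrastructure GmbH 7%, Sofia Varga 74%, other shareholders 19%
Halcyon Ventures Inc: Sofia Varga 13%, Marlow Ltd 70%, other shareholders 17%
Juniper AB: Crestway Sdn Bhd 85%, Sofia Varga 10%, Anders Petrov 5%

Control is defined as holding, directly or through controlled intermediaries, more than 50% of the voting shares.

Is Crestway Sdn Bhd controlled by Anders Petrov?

Anders holds 59% of Vantage, so Anders controls Vantage.
In Crestway, Anders's side holds only 7%, not > 50%.
So Anders does not control Crestway.

No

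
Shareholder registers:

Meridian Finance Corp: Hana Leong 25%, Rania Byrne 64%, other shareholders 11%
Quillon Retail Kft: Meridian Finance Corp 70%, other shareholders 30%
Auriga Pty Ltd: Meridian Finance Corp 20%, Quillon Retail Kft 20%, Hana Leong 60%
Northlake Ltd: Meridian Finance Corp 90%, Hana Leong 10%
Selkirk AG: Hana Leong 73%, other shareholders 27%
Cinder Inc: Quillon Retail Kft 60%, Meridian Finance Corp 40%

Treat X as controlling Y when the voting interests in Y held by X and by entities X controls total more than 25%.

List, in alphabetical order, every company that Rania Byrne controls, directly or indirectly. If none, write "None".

Rania holds 64% of Meridian, so Rania controls Meridian.
Meridian holds 70% of Quillon, so Rania controls Quillon.
Meridian and Quillon together hold 20% + 20% = 40% of Auriga, so Rania controls Auriga.
Meridian holds 90% of Northlake, so Rania controls Northlake.
Quillon and Meridian together hold 60% + 40% = 100% of Cinder, so Rania controls Cinder.
No other company's threshold is met.

Auriga Pty Ltd, Cinder Inc, Meridian Finance Corp, Northlake Ltd, Quillon Retail Kft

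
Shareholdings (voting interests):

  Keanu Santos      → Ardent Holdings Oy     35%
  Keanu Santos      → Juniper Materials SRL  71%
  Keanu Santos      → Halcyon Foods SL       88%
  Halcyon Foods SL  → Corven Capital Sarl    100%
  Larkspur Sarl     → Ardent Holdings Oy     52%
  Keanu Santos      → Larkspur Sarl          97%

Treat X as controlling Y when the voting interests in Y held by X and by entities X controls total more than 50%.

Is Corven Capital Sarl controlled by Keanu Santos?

Keanu holds 88% of Halcyon, so Keanu controls Halcyon.
Halcyon holds 100% of Corven, so Keanu controls Corven.

Yes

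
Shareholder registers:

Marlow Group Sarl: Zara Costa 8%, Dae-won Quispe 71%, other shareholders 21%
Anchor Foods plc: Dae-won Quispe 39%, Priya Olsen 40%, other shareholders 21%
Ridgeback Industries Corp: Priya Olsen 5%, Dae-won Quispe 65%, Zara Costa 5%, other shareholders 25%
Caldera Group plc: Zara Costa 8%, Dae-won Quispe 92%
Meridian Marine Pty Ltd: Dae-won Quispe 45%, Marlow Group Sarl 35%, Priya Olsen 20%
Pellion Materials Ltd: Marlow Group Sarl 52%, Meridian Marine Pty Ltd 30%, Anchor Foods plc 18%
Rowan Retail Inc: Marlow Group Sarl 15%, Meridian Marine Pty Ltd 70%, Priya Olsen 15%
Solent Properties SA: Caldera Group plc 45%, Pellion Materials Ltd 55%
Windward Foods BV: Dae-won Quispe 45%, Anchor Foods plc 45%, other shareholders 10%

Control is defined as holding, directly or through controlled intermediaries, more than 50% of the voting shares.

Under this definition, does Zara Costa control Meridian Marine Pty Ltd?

Zara's largest direct stake is 8% in Marlow, which does not meet the threshold, so Zara controls no company.
Neither Zara nor any entity Zara controls holds any voting interest in Meridian.
So Zara does not control Meridian.

No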